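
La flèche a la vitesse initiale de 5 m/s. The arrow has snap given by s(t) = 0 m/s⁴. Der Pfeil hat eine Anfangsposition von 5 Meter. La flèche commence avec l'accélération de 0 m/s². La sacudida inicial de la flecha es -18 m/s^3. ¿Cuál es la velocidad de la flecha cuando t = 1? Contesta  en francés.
Pour résoudre ceci, nous devons prendre 3 intégrales de notre équation du snap s(t) = 0. En prenant ∫s(t)dt et en appliquant j(0) = -18, nous trouvons j(t) = -18. En prenant ∫j(t)dt et en appliquant a(0) = 0, nous trouvons a(t) = -18·t. La primitive de l'accélération est la vitesse. En utilisant v(0) = 5, nous obtenons v(t) = 5 - 9·t^2. De l'équation de la vitesse v(t) = 5 - 9·t^2, nous substituons t = 1 pour obtenir v = -4.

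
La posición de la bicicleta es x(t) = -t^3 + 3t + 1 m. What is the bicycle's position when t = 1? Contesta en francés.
En utilisant x(t) = -t^3 + 3·t + 1 et en substituant t = 1, nous trouvons x = 3.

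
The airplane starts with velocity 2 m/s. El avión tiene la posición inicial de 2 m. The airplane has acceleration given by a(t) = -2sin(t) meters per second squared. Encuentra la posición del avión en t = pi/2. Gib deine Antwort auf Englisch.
We must find the integral of our acceleration equation a(t) = -2·sin(t) 2 times. Taking ∫a(t)dt and applying v(0) = 2, we find v(t) = 2·cos(t). Integrating velocity and using the initial condition x(0) = 2, we get x(t) = 2·sin(t) + 2. Using x(t) = 2·sin(t) + 2 and substituting t = pi/2, we find x = 4.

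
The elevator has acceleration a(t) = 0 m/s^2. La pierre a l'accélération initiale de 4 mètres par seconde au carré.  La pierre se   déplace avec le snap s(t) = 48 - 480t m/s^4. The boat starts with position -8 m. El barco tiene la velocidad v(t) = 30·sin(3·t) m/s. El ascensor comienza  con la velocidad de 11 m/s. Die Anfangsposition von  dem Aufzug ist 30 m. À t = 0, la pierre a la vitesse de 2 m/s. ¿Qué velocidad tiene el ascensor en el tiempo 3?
Necesitamos integrar nuestra ecuación de la aceleración a(t) = 0 1 vez. Tomando ∫a(t)dt y aplicando v(0) = 11, encontramos v(t) = 11. Tenemos la velocidad v(t) = 11. Sustituyendo t = 3: v(3) = 11.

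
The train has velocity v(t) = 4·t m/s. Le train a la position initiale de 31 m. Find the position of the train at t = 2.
To find the answer, we compute 1 antiderivative of v(t) = 4·t. Integrating velocity and using the initial condition x(0) = 31, we get x(t) = 2·t^2 + 31. We have position x(t) = 2·t^2 + 31. Substituting t = 2: x(2) = 39.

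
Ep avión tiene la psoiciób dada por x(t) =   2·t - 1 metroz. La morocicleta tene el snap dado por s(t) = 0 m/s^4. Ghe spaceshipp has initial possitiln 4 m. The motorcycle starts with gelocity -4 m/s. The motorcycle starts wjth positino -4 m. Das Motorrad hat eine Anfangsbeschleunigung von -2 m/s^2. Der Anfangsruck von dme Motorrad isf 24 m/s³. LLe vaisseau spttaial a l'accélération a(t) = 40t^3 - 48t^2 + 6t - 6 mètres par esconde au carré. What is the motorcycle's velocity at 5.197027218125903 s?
To solve this, we need to take 3 antiderivatives of our snap equation s(t) = 0. The antiderivative of snap, with j(0) = 24, gives jerk: j(t) = 24. The antiderivative of jerk, with a(0) = -2, gives acceleration: a(t) = 24·t - 2. The antiderivative of acceleration is velocity. Using v(0) = -4, we get v(t) = 12·t^2 - 2·t - 4. From the given velocity equation v(t) = 12·t^2 - 2·t - 4, we substitute t = 5.197027218125903 to get v = 309.715048435046.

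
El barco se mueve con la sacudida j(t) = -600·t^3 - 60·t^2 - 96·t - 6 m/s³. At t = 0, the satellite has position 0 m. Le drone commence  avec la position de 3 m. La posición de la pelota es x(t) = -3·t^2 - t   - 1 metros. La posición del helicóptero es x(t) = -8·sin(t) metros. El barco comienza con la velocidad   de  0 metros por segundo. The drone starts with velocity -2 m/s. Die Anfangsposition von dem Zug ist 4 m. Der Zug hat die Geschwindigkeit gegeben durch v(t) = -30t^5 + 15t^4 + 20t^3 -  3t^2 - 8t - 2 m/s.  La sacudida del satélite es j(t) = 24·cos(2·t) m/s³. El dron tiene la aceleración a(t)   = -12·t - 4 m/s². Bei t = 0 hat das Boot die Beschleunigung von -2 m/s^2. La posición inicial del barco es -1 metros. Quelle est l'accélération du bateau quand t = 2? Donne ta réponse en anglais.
To solve this, we need to take 1 integral of our jerk equation j(t) = -600·t^3 - 60·t^2 - 96·t - 6. The antiderivative of jerk is acceleration. Using a(0) = -2, we get a(t) = -150·t^4 - 20·t^3 - 48·t^2 - 6·t - 2. We have acceleration a(t) = -150·t^4 - 20·t^3 - 48·t^2 - 6·t - 2. Substituting t = 2: a(2) = -2766.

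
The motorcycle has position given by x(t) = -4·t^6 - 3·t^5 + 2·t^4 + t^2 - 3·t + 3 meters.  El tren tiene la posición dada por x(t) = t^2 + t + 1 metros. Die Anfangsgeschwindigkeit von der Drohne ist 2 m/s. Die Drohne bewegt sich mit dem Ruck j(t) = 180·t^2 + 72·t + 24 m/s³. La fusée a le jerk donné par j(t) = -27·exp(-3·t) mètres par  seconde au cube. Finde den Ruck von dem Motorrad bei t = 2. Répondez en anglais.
To solve this, we need to take 3 derivatives of our position equation x(t) = -4·t^6 - 3·t^5 + 2·t^4 + t^2 - 3·t + 3. Differentiating position, we get velocity: v(t) = -24·t^5 - 15·t^4 + 8·t^3 + 2·t - 3. The derivative of velocity gives acceleration: a(t) = -120·t^4 - 60·t^3 + 24·t^2 + 2. The derivative of acceleration gives jerk: j(t) = -480·t^3 - 180·t^2 + 48·t. We have jerk j(t) = -480·t^3 - 180·t^2 + 48·t. Substituting t = 2: j(2) = -4464.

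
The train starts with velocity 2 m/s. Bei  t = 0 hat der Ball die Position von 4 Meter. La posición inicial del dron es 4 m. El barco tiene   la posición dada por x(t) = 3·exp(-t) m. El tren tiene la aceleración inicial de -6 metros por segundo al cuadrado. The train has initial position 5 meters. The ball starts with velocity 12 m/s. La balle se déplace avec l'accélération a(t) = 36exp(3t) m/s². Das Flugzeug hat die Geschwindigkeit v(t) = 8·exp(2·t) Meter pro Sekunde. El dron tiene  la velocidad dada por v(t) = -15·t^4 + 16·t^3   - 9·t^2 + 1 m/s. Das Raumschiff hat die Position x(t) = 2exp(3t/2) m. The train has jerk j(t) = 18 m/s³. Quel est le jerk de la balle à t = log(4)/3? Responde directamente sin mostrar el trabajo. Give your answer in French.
La réponse est 432.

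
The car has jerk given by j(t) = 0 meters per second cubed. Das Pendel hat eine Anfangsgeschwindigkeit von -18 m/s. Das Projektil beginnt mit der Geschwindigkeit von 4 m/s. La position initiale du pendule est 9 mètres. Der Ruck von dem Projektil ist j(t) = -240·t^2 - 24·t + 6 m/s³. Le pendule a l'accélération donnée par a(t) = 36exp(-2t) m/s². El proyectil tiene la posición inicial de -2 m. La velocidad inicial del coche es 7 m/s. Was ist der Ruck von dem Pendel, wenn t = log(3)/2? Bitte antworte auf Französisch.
Nous devons dériver notre équation de l'accélération a(t) = 36·exp(-2·t) 1 fois. En prenant d/dt de a(t), nous trouvons j(t) = -72·exp(-2·t). De l'équation du jerk j(t) = -72·exp(-2·t), nous substituons t = log(3)/2 pour obtenir j = -24.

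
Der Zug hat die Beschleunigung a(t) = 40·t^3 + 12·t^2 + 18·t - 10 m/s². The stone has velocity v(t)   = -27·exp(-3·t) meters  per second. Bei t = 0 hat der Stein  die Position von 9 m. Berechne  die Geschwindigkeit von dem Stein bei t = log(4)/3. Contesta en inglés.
We have velocity v(t) = -27·exp(-3·t). Substituting t = log(4)/3: v(log(4)/3) = -27/4.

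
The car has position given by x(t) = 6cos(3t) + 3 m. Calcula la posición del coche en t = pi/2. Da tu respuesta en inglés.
We have position x(t) = 6·cos(3·t) + 3. Substituting t = pi/2: x(pi/2) = 3.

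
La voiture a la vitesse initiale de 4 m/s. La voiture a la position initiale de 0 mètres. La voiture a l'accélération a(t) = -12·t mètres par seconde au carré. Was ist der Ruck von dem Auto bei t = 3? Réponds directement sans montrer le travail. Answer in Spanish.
j(3) = -12.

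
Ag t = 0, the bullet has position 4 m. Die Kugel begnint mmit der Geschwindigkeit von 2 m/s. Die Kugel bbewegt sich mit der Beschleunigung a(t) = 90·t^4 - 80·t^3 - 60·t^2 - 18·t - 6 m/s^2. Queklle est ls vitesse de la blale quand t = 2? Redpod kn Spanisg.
Necesitamos integrar nuestra ecuación de la aceleración a(t) = 90·t^4 - 80·t^3 - 60·t^2 - 18·t - 6 1 vez. Integrando la aceleración y usando la condición inicial v(0) = 2, obtenemos v(t) = 18·t^5 - 20·t^4 - 20·t^3 - 9·t^2 - 6·t + 2. Usando v(t) = 18·t^5 - 20·t^4 - 20·t^3 - 9·t^2 - 6·t + 2 y sustituyendo t = 2, encontramos v = 50.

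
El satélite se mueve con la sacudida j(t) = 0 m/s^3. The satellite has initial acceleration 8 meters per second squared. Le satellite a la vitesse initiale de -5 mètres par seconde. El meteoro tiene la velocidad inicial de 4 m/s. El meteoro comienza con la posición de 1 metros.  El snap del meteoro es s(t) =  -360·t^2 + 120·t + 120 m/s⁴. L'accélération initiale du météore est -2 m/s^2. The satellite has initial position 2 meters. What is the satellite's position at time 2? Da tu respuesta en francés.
Nous devons intégrer notre équation du jerk j(t) = 0 3 fois. En intégrant le jerk et en utilisant la condition initiale a(0) = 8, nous obtenons a(t) = 8. L'intégrale de l'accélération, avec v(0) = -5, donne la vitesse: v(t) = 8·t - 5. En prenant ∫v(t)dt et en appliquant x(0) = 2, nous trouvons x(t) = 4·t^2 - 5·t + 2. Nous avons la position x(t) = 4·t^2 - 5·t + 2. En substituant t = 2: x(2) = 8.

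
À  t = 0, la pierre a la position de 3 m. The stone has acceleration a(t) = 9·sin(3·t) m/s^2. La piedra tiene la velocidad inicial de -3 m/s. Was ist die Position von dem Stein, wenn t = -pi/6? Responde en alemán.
Um dies zu lösen, müssen wir 2 Stammfunktionen unserer Gleichung für die Beschleunigung a(t) = 9·sin(3·t) finden. Mit ∫a(t)dt und Anwendung von v(0) = -3, finden wir v(t) = -3·cos(3·t). Die Stammfunktion von der Geschwindigkeit, mit x(0) = 3, ergibt die Position: x(t) = 3 - sin(3·t). Mit x(t) = 3 - sin(3·t) und Einsetzen von t = -pi/6, finden wir x = 4.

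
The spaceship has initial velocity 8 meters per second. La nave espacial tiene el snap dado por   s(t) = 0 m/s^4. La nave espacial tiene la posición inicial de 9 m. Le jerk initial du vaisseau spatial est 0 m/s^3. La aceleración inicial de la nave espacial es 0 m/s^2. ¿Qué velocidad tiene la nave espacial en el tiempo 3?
Necesitamos integrar nuestra ecuación del snap s(t) = 0 3 veces. Tomando ∫s(t)dt y aplicando j(0) = 0, encontramos j(t) = 0. La antiderivada de la sacudida es la aceleración. Usando a(0) = 0, obtenemos a(t) = 0. La integral de la aceleración es la velocidad. Usando v(0) = 8, obtenemos v(t) = 8. Tenemos la velocidad v(t) = 8. Sustituyendo t = 3: v(3) = 8.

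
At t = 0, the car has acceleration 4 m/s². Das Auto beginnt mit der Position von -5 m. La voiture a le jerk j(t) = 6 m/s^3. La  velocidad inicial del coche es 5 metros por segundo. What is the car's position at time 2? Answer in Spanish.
Necesitamos integrar nuestra ecuación de la sacudida j(t) = 6 3 veces. La integral de la sacudida es la aceleración. Usando a(0) = 4, obtenemos a(t) = 6·t + 4. La antiderivada de la aceleración, con v(0) = 5, da la velocidad: v(t) = 3·t^2 + 4·t + 5. Integrando la velocidad y usando la condición inicial x(0) = -5, obtenemos x(t) = t^3 + 2·t^2 + 5·t - 5. Usando x(t) = t^3 + 2·t^2 + 5·t - 5 y sustituyendo t = 2, encontramos x = 21.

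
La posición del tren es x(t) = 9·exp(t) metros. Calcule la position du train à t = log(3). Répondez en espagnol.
Tenemos la posición x(t) = 9·exp(t). Sustituyendo t = log(3): x(log(3)) = 27.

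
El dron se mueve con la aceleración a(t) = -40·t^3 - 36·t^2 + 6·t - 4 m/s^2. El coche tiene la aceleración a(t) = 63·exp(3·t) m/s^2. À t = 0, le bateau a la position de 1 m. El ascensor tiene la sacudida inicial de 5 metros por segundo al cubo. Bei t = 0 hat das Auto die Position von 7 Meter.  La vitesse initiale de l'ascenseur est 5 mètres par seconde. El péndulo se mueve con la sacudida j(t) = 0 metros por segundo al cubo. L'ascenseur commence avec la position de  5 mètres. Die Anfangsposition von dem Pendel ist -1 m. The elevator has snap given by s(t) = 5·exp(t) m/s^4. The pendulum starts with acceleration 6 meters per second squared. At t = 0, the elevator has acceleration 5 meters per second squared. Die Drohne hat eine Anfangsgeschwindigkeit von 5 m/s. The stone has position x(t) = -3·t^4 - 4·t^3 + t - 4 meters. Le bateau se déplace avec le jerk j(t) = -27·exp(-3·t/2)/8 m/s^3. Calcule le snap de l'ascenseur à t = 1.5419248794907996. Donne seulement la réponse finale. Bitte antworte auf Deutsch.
Der Snap bei t = 1.5419248794907996 ist s = 23.3678884610507.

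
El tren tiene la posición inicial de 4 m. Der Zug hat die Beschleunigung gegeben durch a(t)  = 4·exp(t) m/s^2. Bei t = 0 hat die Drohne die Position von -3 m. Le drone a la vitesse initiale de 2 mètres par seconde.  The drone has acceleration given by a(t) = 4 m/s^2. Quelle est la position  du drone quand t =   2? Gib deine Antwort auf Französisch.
Nous devons trouver la primitive de notre équation de l'accélération a(t) = 4 2 fois. En intégrant l'accélération et en utilisant la condition initiale v(0) = 2, nous obtenons v(t) = 4·t + 2. En intégrant la vitesse et en utilisant la condition initiale x(0) = -3, nous obtenons x(t) = 2·t^2 + 2·t - 3. En utilisant x(t) = 2·t^2 + 2·t - 3 et en substituant t = 2, nous trouvons x = 9.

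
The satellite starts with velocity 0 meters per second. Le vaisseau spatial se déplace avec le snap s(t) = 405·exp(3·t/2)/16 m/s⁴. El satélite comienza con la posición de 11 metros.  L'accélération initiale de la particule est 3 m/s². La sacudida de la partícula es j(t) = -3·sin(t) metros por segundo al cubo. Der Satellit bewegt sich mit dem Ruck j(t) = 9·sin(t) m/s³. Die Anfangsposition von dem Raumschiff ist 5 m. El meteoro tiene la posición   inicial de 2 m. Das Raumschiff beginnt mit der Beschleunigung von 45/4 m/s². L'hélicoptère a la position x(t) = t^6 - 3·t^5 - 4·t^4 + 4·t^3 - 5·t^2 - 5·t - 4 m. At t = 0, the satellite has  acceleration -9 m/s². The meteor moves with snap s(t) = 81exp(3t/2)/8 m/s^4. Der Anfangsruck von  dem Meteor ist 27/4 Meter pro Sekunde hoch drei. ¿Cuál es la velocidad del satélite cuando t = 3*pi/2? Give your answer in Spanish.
Debemos encontrar la antiderivada de nuestra ecuación de la sacudida j(t) = 9·sin(t) 2 veces. La integral de la sacudida, con a(0) = -9, da la aceleración: a(t) = -9·cos(t). La antiderivada de la aceleración es la velocidad. Usando v(0) = 0, obtenemos v(t) = -9·sin(t). Usando v(t) = -9·sin(t) y sustituyendo t = 3*pi/2, encontramos v = 9.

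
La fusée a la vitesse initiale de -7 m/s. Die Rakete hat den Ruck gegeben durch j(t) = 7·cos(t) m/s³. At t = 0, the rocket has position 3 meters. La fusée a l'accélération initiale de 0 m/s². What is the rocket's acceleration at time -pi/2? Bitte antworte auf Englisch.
To find the answer, we compute 1 antiderivative of j(t) = 7·cos(t). Taking ∫j(t)dt and applying a(0) = 0, we find a(t) = 7·sin(t). We have acceleration a(t) = 7·sin(t). Substituting t = -pi/2: a(-pi/2) = -7.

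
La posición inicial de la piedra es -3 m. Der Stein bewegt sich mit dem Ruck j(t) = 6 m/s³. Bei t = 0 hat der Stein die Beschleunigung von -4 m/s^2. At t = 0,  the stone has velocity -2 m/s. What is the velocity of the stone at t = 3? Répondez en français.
Pour résoudre ceci, nous devons prendre 2 primitives de notre équation du jerk j(t) = 6. L'intégrale du jerk, avec a(0) = -4, donne l'accélération: a(t) = 6·t - 4. La primitive de l'accélération est la vitesse. En utilisant v(0) = -2, nous obtenons v(t) = 3·t^2 - 4·t - 2. En utilisant v(t) = 3·t^2 - 4·t - 2 et en substituant t = 3, nous trouvons v = 13.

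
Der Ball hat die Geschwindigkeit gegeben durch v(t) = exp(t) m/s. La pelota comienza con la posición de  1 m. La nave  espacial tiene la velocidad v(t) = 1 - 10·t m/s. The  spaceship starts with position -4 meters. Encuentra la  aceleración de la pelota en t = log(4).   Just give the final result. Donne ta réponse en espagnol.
a(log(4)) = 4.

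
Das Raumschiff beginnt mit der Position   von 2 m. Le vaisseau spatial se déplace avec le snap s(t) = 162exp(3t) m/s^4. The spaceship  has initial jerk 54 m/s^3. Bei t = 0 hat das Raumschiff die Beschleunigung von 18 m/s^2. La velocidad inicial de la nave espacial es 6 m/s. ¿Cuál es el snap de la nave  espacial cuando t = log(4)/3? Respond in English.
We have snap s(t) = 162·exp(3·t). Substituting t = log(4)/3: s(log(4)/3) = 648.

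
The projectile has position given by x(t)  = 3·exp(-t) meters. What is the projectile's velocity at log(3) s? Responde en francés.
Nous devons dériver notre équation de la position x(t) = 3·exp(-t) 1 fois. En prenant d/dt de x(t), nous trouvons v(t) = -3·exp(-t). Nous avons la vitesse v(t) = -3·exp(-t). En substituant t = log(3): v(log(3)) = -1.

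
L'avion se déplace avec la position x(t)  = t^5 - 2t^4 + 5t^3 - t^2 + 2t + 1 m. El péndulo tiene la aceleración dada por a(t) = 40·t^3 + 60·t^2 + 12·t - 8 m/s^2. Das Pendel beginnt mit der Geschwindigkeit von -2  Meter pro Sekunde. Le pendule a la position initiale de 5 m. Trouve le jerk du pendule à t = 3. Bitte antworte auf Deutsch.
Wir müssen unsere Gleichung für die Beschleunigung a(t) = 40·t^3 + 60·t^2 + 12·t - 8 1-mal ableiten. Mit d/dt von a(t) finden wir j(t) = 120·t^2 + 120·t + 12. Aus der Gleichung für den Ruck j(t) = 120·t^2 + 120·t + 12, setzen wir t = 3 ein und erhalten j = 1452.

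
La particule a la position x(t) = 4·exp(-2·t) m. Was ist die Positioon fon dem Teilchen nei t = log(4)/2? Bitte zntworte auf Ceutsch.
Wir haben die Position x(t) = 4·exp(-2·t). Durch Einsetzen von t = log(4)/2: x(log(4)/2) = 1.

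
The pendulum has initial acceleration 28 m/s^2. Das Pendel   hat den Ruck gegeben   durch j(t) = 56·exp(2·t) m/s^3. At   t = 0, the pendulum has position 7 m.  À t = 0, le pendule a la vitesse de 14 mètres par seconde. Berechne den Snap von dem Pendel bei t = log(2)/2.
Um dies zu lösen, müssen wir 1 Ableitung unserer Gleichung für den Ruck j(t) = 56·exp(2·t) nehmen. Durch Ableiten von dem Ruck erhalten wir den Snap: s(t) = 112·exp(2·t). Wir haben den Snap s(t) = 112·exp(2·t). Durch Einsetzen von t = log(2)/2: s(log(2)/2) = 224.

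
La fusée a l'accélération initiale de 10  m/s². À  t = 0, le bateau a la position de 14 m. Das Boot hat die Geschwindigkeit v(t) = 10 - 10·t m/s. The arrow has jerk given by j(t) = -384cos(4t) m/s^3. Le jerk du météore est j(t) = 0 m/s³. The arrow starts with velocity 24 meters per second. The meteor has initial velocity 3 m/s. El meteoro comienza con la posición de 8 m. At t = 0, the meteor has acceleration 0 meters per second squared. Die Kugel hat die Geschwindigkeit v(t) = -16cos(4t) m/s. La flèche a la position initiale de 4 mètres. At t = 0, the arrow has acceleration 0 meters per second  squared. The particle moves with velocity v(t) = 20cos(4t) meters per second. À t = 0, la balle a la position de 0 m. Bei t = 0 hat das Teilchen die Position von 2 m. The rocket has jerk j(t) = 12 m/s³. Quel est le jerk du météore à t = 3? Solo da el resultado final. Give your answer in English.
The answer is 0.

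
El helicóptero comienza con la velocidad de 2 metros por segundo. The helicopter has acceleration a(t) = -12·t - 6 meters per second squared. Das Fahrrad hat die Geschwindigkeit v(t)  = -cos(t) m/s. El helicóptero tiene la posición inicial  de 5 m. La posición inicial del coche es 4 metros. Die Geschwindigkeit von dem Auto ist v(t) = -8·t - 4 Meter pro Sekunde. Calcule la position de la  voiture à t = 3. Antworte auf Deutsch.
Wir müssen unsere Gleichung für die Geschwindigkeit v(t) = -8·t - 4 1-mal integrieren. Durch Integration von der Geschwindigkeit und Verwendung der Anfangsbedingung x(0) = 4, erhalten wir x(t) = -4·t^2 - 4·t + 4. Wir haben die Position x(t) = -4·t^2 - 4·t + 4. Durch Einsetzen von t = 3: x(3) = -44.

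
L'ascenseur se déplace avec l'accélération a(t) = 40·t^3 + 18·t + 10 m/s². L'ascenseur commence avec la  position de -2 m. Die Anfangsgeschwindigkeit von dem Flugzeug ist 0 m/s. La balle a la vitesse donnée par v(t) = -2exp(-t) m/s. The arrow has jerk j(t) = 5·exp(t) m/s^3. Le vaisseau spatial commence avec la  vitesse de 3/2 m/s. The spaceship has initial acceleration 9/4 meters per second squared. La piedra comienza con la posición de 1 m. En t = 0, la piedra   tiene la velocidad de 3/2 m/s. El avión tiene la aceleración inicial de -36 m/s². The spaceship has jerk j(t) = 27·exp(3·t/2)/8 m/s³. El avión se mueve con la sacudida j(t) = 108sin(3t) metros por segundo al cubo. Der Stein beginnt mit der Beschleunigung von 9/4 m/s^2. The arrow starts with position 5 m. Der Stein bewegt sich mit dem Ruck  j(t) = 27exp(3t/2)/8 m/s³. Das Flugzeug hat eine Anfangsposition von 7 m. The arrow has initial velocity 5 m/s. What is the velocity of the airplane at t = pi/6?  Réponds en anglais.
We must find the antiderivative of our jerk equation j(t) = 108·sin(3·t) 2 times. Finding the antiderivative of j(t) and using a(0) = -36: a(t) = -36·cos(3·t). The antiderivative of acceleration is velocity. Using v(0) = 0, we get v(t) = -12·sin(3·t). Using v(t) = -12·sin(3·t) and substituting t = pi/6, we find v = -12.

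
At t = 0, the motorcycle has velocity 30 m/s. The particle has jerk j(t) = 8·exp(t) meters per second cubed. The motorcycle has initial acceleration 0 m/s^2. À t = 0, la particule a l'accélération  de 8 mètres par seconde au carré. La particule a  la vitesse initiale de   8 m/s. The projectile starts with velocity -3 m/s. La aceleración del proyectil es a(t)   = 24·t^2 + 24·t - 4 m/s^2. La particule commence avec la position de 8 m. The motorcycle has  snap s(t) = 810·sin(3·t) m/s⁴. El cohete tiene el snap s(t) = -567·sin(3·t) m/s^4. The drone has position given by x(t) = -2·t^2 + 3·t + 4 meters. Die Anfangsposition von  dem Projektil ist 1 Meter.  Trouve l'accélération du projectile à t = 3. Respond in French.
Nous avons l'accélération a(t) = 24·t^2 + 24·t - 4. En substituant t = 3: a(3) = 284.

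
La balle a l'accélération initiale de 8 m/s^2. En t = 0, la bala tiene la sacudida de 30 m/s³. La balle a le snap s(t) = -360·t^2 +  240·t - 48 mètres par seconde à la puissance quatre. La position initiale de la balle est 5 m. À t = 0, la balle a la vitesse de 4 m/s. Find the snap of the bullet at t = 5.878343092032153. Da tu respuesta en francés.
Nous avons le snap s(t) = -360·t^2 + 240·t - 48. En substituant t = 5.878343092032153: s(5.878343092032153) = -11076.9679606635.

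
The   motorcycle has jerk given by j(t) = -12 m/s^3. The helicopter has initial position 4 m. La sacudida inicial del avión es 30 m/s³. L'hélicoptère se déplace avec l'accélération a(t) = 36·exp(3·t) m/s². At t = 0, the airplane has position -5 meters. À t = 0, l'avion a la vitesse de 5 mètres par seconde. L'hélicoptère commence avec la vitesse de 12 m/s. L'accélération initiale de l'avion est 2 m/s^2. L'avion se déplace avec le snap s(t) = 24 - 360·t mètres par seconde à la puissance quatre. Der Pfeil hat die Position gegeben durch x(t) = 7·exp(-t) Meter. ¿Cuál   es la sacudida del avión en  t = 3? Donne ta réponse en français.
Nous devons trouver la primitive de notre équation du snap s(t) = 24 - 360·t 1 fois. L'intégrale du snap est le jerk. En utilisant j(0) = 30, nous obtenons j(t) = -180·t^2 + 24·t + 30. De l'équation du jerk j(t) = -180·t^2 + 24·t + 30, nous substituons t = 3 pour obtenir j = -1518.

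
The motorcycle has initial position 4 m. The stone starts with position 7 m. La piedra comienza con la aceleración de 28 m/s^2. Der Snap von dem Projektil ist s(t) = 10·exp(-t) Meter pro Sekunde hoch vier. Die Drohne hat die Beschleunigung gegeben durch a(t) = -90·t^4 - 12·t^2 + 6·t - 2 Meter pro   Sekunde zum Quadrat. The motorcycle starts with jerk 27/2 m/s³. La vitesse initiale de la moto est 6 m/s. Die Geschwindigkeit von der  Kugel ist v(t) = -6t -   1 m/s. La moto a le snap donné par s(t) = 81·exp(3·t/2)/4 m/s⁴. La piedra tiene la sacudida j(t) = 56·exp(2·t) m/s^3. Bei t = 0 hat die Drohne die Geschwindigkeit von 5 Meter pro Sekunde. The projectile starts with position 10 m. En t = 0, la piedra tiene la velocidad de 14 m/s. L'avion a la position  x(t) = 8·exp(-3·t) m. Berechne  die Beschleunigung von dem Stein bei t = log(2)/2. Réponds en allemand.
Wir müssen unsere Gleichung für den Ruck j(t) = 56·exp(2·t) 1-mal integrieren. Mit ∫j(t)dt und Anwendung von a(0) = 28, finden wir a(t) = 28·exp(2·t). Mit a(t) = 28·exp(2·t) und Einsetzen von t = log(2)/2, finden wir a = 56.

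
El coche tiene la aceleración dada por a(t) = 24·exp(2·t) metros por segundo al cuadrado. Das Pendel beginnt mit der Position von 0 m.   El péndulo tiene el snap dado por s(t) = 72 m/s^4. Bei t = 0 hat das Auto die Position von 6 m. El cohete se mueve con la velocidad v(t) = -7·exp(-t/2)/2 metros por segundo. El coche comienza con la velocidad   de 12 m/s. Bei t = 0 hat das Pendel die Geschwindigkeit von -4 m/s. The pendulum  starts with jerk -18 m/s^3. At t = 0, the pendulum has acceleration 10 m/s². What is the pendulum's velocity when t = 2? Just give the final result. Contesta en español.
La velocidad en t = 2 es v = 76.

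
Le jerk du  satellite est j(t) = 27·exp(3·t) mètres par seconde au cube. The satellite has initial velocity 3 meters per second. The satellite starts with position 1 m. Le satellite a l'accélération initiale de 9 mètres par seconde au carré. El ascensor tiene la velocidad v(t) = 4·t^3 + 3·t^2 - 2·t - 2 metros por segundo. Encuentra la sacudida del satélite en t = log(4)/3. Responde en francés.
Nous avons le jerk j(t) = 27·exp(3·t). En substituant t = log(4)/3: j(log(4)/3) = 108.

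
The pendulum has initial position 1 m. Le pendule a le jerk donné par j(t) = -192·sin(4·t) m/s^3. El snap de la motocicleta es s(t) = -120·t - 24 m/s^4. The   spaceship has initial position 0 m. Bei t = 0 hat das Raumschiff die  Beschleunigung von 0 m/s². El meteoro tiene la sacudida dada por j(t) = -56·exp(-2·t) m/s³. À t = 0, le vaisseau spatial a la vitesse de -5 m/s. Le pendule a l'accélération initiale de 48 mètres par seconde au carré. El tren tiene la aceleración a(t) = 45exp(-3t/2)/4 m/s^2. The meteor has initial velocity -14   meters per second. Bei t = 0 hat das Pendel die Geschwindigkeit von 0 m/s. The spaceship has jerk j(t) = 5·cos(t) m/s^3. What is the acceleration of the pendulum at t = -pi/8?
To solve this, we need to take 1 integral of our jerk equation j(t) = -192·sin(4·t). The antiderivative of jerk is acceleration. Using a(0) = 48, we get a(t) = 48·cos(4·t). From the given acceleration equation a(t) = 48·cos(4·t), we substitute t = -pi/8 to get a = 0.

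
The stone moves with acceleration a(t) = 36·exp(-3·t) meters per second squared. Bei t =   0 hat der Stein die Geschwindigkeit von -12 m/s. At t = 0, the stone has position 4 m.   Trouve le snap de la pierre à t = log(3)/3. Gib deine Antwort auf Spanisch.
Partiendo de la aceleración a(t) = 36·exp(-3·t), tomamos 2 derivadas. Derivando la aceleración, obtenemos la sacudida: j(t) = -108·exp(-3·t). Derivando la sacudida, obtenemos el snap: s(t) = 324·exp(-3·t). Tenemos el snap s(t) = 324·exp(-3·t). Sustituyendo t = log(3)/3: s(log(3)/3) = 108.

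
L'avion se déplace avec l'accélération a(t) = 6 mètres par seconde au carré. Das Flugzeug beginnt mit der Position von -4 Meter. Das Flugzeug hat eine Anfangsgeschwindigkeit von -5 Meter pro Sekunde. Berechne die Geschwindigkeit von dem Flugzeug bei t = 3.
Um dies zu lösen, müssen wir 1 Stammfunktion unserer Gleichung für die Beschleunigung a(t) = 6 finden. Das Integral von der Beschleunigung ist die Geschwindigkeit. Mit v(0) = -5 erhalten wir v(t) = 6·t - 5. Mit v(t) = 6·t - 5 und Einsetzen von t = 3, finden wir v = 13.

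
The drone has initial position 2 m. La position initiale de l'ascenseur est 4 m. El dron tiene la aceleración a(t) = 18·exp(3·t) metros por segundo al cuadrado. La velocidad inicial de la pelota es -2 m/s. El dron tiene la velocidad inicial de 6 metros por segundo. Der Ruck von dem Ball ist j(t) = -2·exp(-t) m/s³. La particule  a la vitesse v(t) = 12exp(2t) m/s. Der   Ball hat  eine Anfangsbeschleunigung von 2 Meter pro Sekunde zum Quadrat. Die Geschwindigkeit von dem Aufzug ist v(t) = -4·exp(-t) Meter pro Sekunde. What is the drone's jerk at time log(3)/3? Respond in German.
Wir müssen unsere Gleichung für die Beschleunigung a(t) = 18·exp(3·t) 1-mal ableiten. Durch Ableiten von der Beschleunigung erhalten wir den Ruck: j(t) = 54·exp(3·t). Aus der Gleichung für den Ruck j(t) = 54·exp(3·t), setzen wir t = log(3)/3 ein und erhalten j = 162.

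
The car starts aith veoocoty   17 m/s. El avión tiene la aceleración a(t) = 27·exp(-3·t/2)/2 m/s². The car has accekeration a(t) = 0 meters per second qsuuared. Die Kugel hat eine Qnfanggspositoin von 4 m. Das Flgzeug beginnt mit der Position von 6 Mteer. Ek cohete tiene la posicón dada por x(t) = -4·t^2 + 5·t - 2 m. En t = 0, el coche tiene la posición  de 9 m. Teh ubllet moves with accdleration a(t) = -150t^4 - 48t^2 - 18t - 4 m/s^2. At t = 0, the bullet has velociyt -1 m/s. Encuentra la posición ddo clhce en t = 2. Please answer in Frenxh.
Nous devons trouver la primitive de notre équation de l'accélération a(t) = 0 2 fois. L'intégrale de l'accélération, avec v(0) = 17, donne la vitesse: v(t) = 17. En intégrant la vitesse et en utilisant la condition initiale x(0) = 9, nous obtenons x(t) = 17·t + 9. De l'équation de la position x(t) = 17·t + 9, nous substituons t = 2 pour obtenir x = 43.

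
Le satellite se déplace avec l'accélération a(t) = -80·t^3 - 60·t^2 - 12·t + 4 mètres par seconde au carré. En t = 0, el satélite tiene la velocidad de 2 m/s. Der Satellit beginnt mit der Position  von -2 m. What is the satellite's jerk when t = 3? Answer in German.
Ausgehend von der Beschleunigung a(t) = -80·t^3 - 60·t^2 - 12·t + 4, nehmen wir 1 Ableitung. Mit d/dt von a(t) finden wir j(t) = -240·t^2 - 120·t - 12. Aus der Gleichung für den Ruck j(t) = -240·t^2 - 120·t - 12, setzen wir t = 3 ein und erhalten j = -2532.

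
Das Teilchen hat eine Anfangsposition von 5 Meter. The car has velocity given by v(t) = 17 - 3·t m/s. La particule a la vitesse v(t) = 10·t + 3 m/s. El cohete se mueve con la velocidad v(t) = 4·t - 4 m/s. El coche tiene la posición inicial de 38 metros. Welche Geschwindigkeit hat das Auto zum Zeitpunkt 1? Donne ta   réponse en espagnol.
Usando v(t) = 17 - 3·t y sustituyendo t = 1, encontramos v = 14.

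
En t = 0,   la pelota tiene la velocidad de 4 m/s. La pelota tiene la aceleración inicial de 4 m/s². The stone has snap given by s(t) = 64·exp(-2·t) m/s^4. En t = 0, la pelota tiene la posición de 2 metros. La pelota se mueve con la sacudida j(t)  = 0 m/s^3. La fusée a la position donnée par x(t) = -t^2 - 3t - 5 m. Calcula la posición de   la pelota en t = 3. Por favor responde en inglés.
Starting from jerk j(t) = 0, we take 3 antiderivatives. The antiderivative of jerk is acceleration. Using a(0) = 4, we get a(t) = 4. The antiderivative of acceleration is velocity. Using v(0) = 4, we get v(t) = 4·t + 4. The integral of velocity, with x(0) = 2, gives position: x(t) = 2·t^2 + 4·t + 2. Using x(t) = 2·t^2 + 4·t + 2 and substituting t = 3, we find x = 32.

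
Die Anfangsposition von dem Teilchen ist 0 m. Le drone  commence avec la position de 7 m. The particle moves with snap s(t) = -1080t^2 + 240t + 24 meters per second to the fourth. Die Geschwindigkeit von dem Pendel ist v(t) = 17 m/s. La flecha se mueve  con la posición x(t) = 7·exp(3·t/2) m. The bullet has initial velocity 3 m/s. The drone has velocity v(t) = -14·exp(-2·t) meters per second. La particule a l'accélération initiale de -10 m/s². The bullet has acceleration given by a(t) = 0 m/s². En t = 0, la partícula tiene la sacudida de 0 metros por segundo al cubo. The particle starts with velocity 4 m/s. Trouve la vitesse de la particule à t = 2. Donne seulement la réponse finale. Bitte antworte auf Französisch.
v(2) = -400.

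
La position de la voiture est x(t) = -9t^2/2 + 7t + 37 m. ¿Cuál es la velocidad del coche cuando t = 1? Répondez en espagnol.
Partiendo de la posición x(t) = -9·t^2/2 + 7·t + 37, tomamos 1 derivada. La derivada de la posición da la velocidad: v(t) = 7 - 9·t. Tenemos la velocidad v(t) = 7 - 9·t. Sustituyendo t = 1: v(1) = -2.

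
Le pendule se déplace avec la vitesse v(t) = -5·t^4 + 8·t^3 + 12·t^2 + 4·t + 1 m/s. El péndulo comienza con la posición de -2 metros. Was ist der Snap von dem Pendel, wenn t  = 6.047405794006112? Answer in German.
Ausgehend von der Geschwindigkeit v(t) = -5·t^4 + 8·t^3 + 12·t^2 + 4·t + 1, nehmen wir 3 Ableitungen. Die Ableitung von der Geschwindigkeit ergibt die Beschleunigung: a(t) = -20·t^3 + 24·t^2 + 24·t + 4. Mit d/dt von a(t) finden wir j(t) = -60·t^2 + 48·t + 24. Mit d/dt von j(t) finden wir s(t) = 48 - 120·t. Mit s(t) = 48 - 120·t und Einsetzen von t = 6.047405794006112, finden wir s = -677.688695280733.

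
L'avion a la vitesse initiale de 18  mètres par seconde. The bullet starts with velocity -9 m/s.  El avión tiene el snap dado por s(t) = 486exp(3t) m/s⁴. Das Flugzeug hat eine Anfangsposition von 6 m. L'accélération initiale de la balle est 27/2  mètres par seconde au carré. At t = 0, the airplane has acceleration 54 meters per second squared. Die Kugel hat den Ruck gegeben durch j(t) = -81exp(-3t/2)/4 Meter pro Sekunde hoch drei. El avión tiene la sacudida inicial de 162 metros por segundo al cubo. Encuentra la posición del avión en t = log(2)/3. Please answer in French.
Nous devons trouver la primitive de notre équation du snap s(t) = 486·exp(3·t) 4 fois. En prenant ∫s(t)dt et en appliquant j(0) = 162, nous trouvons j(t) = 162·exp(3·t). L'intégrale du jerk est l'accélération. En utilisant a(0) = 54, nous obtenons a(t) = 54·exp(3·t). En prenant ∫a(t)dt et en appliquant v(0) = 18, nous trouvons v(t) = 18·exp(3·t). L'intégrale de la vitesse, avec x(0) = 6, donne la position: x(t) = 6·exp(3·t). De l'équation de la position x(t) = 6·exp(3·t), nous substituons t = log(2)/3 pour obtenir x = 12.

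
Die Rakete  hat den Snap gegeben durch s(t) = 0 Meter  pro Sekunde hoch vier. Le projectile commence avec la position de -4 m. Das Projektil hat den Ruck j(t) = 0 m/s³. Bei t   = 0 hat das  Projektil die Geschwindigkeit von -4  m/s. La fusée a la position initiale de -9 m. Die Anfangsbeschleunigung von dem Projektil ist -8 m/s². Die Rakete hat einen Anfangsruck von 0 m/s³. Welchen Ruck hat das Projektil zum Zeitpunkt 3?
Wir haben den Ruck j(t) = 0. Durch Einsetzen von t = 3: j(3) = 0.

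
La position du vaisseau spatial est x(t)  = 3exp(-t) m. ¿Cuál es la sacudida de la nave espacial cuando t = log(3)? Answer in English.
To solve this, we need to take 3 derivatives of our position equation x(t) = 3·exp(-t). Taking d/dt of x(t), we find v(t) = -3·exp(-t). Taking d/dt of v(t), we find a(t) = 3·exp(-t). Taking d/dt of a(t), we find j(t) = -3·exp(-t). From the given jerk equation j(t) = -3·exp(-t), we substitute t = log(3) to get j = -1.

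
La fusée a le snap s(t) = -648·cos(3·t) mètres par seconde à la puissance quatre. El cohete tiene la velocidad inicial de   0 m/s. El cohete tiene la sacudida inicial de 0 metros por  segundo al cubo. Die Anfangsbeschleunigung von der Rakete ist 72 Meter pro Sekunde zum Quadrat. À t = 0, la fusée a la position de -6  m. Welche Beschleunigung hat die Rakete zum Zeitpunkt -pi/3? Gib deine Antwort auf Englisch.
To find the answer, we compute 2 antiderivatives of s(t) = -648·cos(3·t). Finding the integral of s(t) and using j(0) = 0: j(t) = -216·sin(3·t). Integrating jerk and using the initial condition a(0) = 72, we get a(t) = 72·cos(3·t). Using a(t) = 72·cos(3·t) and substituting t = -pi/3, we find a = -72.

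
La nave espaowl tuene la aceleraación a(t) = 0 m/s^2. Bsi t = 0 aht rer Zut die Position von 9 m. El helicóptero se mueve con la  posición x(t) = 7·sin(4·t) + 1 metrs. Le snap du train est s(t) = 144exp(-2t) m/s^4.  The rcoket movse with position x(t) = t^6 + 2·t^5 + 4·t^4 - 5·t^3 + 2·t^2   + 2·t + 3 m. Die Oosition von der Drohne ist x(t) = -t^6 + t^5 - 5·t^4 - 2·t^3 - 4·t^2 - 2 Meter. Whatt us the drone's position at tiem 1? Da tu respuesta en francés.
En utilisant x(t) = -t^6 + t^5 - 5·t^4 - 2·t^3 - 4·t^2 - 2 et en substituant t = 1, nous trouvons x = -13.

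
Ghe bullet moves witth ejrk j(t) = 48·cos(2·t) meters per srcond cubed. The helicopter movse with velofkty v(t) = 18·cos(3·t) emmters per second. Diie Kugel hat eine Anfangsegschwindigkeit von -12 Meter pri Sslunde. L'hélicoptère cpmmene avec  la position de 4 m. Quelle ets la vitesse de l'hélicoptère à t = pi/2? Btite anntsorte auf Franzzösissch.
En utilisant v(t) = 18·cos(3·t) et en substituant t = pi/2, nous trouvons v = 0.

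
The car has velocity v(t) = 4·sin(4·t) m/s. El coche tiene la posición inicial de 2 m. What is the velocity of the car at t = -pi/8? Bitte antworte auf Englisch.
Using v(t) = 4·sin(4·t) and substituting t = -pi/8, we find v = -4.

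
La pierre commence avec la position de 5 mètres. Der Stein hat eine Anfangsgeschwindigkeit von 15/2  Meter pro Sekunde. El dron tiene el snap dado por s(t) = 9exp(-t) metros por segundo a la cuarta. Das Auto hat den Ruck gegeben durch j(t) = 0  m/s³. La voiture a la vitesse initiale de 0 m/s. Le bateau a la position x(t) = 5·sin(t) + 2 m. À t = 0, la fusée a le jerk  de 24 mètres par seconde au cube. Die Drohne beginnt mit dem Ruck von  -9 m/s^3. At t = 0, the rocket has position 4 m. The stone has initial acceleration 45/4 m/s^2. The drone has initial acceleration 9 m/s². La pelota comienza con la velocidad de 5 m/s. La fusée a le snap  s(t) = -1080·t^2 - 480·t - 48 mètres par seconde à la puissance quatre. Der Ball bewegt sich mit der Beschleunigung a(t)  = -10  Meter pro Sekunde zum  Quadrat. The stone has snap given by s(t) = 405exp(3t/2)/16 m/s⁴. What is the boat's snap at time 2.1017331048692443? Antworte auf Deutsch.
Wir müssen unsere Gleichung für die Position x(t) = 5·sin(t) + 2 4-mal ableiten. Die Ableitung von der Position ergibt die Geschwindigkeit: v(t) = 5·cos(t). Die Ableitung von der Geschwindigkeit ergibt die Beschleunigung: a(t) = -5·sin(t). Mit d/dt von a(t) finden wir j(t) = -5·cos(t). Durch Ableiten von dem Ruck erhalten wir den Snap: s(t) = 5·sin(t). Aus der Gleichung für den Snap s(t) = 5·sin(t), setzen wir t = 2.1017331048692443 ein und erhalten s = 4.31166559727312.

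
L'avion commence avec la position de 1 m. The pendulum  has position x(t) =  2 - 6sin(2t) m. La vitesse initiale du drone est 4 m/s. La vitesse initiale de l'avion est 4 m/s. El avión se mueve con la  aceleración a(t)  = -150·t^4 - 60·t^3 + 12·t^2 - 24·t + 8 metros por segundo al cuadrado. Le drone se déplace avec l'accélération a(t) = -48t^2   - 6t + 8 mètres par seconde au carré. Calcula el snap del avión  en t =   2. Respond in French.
Nous devons dériver notre équation de l'accélération a(t) = -150·t^4 - 60·t^3 + 12·t^2 - 24·t + 8 2 fois. En prenant d/dt de a(t), nous trouvons j(t) = -600·t^3 - 180·t^2 + 24·t - 24. La dérivée du jerk donne le snap: s(t) = -1800·t^2 - 360·t + 24. En utilisant s(t) = -1800·t^2 - 360·t + 24 et en substituant t = 2, nous trouvons s = -7896.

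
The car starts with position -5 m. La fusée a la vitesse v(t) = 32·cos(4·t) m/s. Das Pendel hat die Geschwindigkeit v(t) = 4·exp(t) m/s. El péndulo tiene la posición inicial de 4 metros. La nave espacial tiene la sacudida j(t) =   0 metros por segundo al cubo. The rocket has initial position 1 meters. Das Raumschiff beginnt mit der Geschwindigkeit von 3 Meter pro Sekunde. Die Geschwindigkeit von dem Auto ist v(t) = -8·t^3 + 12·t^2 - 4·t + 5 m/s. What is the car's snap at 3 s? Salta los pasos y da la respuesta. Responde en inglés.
The answer is -48.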